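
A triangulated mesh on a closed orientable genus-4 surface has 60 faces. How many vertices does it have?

24

χ = 2 − 2·4 = -6, and every face is a triangle so 3F = 2E.
E = 3·60/2 = 90. Then V = -6 + E − F = -6 + 90 − 60 = 24.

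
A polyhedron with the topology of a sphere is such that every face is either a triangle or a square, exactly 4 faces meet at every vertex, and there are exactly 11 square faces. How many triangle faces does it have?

Let x be the number of triangles; then F = 11 + x.
Edge–face incidences: 2E = 4·11 + 3·x = 44 + 3x.
Every vertex has degree 4, so 4V = 2E.
Euler: V − E + F = 2 ⇒ (2E)/4 − E + (11 + x) = 2.
Multiply by 8: 2·(2E) − 4·(2E) + 8·(11 + x) = 16, i.e. 88 + 8x − 2·(44 + 3x) = 16.
Collecting terms: 2x = 16, so x = 8.
Then 2E = 44 + 3·8 = 68, so E = 34, V = 2E/4 = 17, F = 11 + 8 = 19.

8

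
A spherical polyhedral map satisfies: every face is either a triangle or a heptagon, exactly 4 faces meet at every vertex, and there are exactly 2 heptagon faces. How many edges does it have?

28

Let x be the number of triangles; then F = 2 + x.
Edge–face incidences: 2E = 7·2 + 3·x = 14 + 3x.
Every vertex has degree 4, so 4V = 2E.
Euler: V − E + F = 2 ⇒ (2E)/4 − E + (2 + x) = 2.
Multiply by 8: 2·(2E) − 4·(2E) + 8·(2 + x) = 16, i.e. 16 + 8x − 2·(14 + 3x) = 16.
Collecting terms: 2x − 12 = 16, so 2x = 28, so x = 14.
Then 2E = 14 + 3·14 = 56, so E = 28, V = 2E/4 = 14, F = 2 + 14 = 16.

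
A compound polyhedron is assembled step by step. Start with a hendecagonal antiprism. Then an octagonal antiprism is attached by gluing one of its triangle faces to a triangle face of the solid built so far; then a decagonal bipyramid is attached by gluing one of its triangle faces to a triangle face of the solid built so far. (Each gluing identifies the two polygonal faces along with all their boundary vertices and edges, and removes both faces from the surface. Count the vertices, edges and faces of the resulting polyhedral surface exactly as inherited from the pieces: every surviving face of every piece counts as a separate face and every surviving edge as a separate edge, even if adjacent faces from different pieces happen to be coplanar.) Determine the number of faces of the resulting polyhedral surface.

A hendecagonal antiprism: V=22, E=44, F=24.
Attach an octagonal antiprism (V=16, E=32, F=18) along a 3-gon: merge 3 vertices and 3 edges, delete both glued faces → V=35, E=73, F=40.
Attach a decagonal bipyramid (V=12, E=30, F=20) along a 3-gon: merge 3 vertices and 3 edges, delete both glued faces → V=44, E=100, F=58.
Check: V − E + F = 44 − 100 + 58 = 2.

58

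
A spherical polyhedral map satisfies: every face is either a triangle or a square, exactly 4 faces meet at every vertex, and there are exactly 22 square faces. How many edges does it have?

56

Let x be the number of triangles; then F = 22 + x.
Edge–face incidences: 2E = 4·22 + 3·x = 88 + 3x.
Every vertex has degree 4, so 4V = 2E.
Euler: V − E + F = 2 ⇒ (2E)/4 − E + (22 + x) = 2.
Multiply by 8: 2·(2E) − 4·(2E) + 8·(22 + x) = 16, i.e. 176 + 8x − 2·(88 + 3x) = 16.
Collecting terms: 2x = 16, so x = 8.
Then 2E = 88 + 3·8 = 112, so E = 56, V = 2E/4 = 28, F = 22 + 8 = 30.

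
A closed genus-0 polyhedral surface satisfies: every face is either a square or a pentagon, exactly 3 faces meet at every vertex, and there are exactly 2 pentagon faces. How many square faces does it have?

Let x be the number of squares; then F = 2 + x.
Edge–face incidences: 2E = 5·2 + 4·x = 10 + 4x.
Every vertex has degree 3, so 3V = 2E.
Euler: V − E + F = 2 ⇒ (2E)/3 − E + (2 + x) = 2.
Multiply by 6: 2·(2E) − 3·(2E) + 6·(2 + x) = 12, i.e. 12 + 6x − (10 + 4x) = 12.
Collecting terms: 2x + 2 = 12, so 2x = 10, so x = 5.
Then 2E = 10 + 4·5 = 30, so E = 15, V = 2E/3 = 10, F = 2 + 5 = 7.

5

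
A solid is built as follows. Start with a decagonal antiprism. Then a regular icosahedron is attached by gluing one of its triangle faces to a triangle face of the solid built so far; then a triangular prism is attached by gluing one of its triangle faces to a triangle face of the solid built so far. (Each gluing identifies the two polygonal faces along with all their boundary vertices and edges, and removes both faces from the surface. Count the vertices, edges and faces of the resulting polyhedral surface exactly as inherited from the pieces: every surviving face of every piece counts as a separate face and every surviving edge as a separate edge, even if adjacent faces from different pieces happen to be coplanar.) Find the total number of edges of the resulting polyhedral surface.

73

A decagonal antiprism: V=20, E=40, F=22.
Attach a regular icosahedron (V=12, E=30, F=20) along a 3-gon: merge 3 vertices and 3 edges, delete both glued faces → V=29, E=67, F=40.
Attach a triangular prism (V=6, E=9, F=5) along a 3-gon: merge 3 vertices and 3 edges, delete both glued faces → V=32, E=73, F=43.
Check: V − E + F = 32 − 73 + 43 = 2.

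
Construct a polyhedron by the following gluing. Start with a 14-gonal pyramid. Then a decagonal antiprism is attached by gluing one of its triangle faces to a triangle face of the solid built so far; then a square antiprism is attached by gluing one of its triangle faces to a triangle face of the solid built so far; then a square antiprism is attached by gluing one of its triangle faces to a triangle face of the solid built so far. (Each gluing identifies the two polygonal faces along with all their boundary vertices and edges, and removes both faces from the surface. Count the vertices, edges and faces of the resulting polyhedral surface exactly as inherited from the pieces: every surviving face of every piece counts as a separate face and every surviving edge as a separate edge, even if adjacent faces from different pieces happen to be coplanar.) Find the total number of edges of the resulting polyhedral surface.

A 14-gonal pyramid: V=15, E=28, F=15.
Attach a decagonal antiprism (V=20, E=40, F=22) along a 3-gon: merge 3 vertices and 3 edges, delete both glued faces → V=32, E=65, F=35.
Attach a square antiprism (V=8, E=16, F=10) along a 3-gon: merge 3 vertices and 3 edges, delete both glued faces → V=37, E=78, F=43.
Attach a square antiprism (V=8, E=16, F=10) along a 3-gon: merge 3 vertices and 3 edges, delete both glued faces → V=42, E=91, F=51.
Check: V − E + F = 42 − 91 + 51 = 2.

91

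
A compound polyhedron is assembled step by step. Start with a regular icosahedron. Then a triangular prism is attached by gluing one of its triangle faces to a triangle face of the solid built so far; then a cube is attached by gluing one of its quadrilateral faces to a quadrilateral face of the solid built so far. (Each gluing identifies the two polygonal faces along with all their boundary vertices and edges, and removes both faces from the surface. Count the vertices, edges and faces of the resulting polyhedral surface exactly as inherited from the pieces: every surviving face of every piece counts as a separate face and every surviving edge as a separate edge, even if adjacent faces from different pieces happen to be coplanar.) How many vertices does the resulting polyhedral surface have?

A regular icosahedron: V=12, E=30, F=20.
Attach a triangular prism (V=6, E=9, F=5) along a 3-gon: merge 3 vertices and 3 edges, delete both glued faces → V=15, E=36, F=23.
Attach a cube (V=8, E=12, F=6) along a 4-gon: merge 4 vertices and 4 edges, delete both glued faces → V=19, E=44, F=27.
Check: V − E + F = 19 − 44 + 27 = 2.

19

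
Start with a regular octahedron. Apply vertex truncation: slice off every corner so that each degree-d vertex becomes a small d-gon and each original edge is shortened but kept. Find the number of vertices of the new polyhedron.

The base solid has V = 6, E = 12, F = 8.
Truncation replaces each original edge-end by a new vertex, so V′ = 2E = 24.
Each original edge survives, and each old vertex of degree d contributes d new edges; summing degrees gives Σd = 2E, so E′ = E + 2E = 3E = 36.
Each original face survives and each original vertex becomes one new face: F′ = F + V = 14.

24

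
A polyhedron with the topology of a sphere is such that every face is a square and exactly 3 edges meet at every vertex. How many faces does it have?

6

Each face has 4 edges and each edge borders two faces, so 2E = 4F.
Each vertex has degree 3, so 3V = 2E and hence V = 4F/3.
Euler: V − E + F = 2 ⇒ (4F/3) − (4F/2) + F = 2.
Multiply by 6: (8 − 12 + 6)F = 12, i.e. 2F = 12.
So F = 6, E = 4·6/2 = 12, V = 4·6/3 = 8.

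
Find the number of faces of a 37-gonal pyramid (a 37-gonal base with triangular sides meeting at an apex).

A pyramid on an n-gon base has one n-gon and n triangles: V = 37 + 1 = 38, E = 2·37 = 74, F = 37 + 1 = 38.

38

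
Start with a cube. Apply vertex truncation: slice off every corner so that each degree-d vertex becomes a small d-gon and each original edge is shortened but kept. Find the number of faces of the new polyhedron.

The base solid has V = 8, E = 12, F = 6.
Truncation replaces each original edge-end by a new vertex, so V′ = 2E = 24.
Each original edge survives, and each old vertex of degree d contributes d new edges; summing degrees gives Σd = 2E, so E′ = E + 2E = 3E = 36.
Each original face survives and each original vertex becomes one new face: F′ = F + V = 14.

14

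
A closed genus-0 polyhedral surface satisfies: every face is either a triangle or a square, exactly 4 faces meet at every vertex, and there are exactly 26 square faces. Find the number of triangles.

8

Let x be the number of triangles; then F = 26 + x.
Edge–face incidences: 2E = 4·26 + 3·x = 104 + 3x.
Every vertex has degree 4, so 4V = 2E.
Euler: V − E + F = 2 ⇒ (2E)/4 − E + (26 + x) = 2.
Multiply by 8: 2·(2E) − 4·(2E) + 8·(26 + x) = 16, i.e. 208 + 8x − 2·(104 + 3x) = 16.
Collecting terms: 2x = 16, so x = 8.
Then 2E = 104 + 3·8 = 128, so E = 64, V = 2E/4 = 32, F = 26 + 8 = 34.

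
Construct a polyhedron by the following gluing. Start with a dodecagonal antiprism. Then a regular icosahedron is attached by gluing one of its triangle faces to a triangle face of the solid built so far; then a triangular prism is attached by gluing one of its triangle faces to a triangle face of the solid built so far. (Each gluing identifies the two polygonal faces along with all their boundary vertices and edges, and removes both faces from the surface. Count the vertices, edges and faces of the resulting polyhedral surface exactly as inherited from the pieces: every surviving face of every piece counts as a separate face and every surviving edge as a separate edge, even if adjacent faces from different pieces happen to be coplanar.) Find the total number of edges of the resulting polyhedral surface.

81

A dodecagonal antiprism: V=24, E=48, F=26.
Attach a regular icosahedron (V=12, E=30, F=20) along a 3-gon: merge 3 vertices and 3 edges, delete both glued faces → V=33, E=75, F=44.
Attach a triangular prism (V=6, E=9, F=5) along a 3-gon: merge 3 vertices and 3 edges, delete both glued faces → V=36, E=81, F=47.
Check: V − E + F = 36 − 81 + 47 = 2.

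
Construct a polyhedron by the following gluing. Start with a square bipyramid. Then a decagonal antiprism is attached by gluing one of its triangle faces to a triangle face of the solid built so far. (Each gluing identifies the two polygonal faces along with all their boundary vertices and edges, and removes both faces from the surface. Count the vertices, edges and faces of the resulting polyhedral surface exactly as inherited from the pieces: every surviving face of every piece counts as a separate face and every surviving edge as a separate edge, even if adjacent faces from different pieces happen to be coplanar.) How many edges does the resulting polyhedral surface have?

49

A square bipyramid: V=6, E=12, F=8.
Attach a decagonal antiprism (V=20, E=40, F=22) along a 3-gon: merge 3 vertices and 3 edges, delete both glued faces → V=23, E=49, F=28.
Check: V − E + F = 23 − 49 + 28 = 2.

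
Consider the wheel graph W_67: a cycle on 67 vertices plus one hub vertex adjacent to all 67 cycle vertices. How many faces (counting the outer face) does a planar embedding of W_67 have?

W_67 has V = 67 + 1 = 68 vertices and E = 2·67 = 134 edges.
By Euler's formula F = 2 − V + E = 2 − 68 + 134 = 68.

68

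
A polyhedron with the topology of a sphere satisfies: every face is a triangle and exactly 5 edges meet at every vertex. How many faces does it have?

Each face has 3 edges and each edge borders two faces, so 2E = 3F.
Each vertex has degree 5, so 5V = 2E and hence V = 3F/5.
Euler: V − E + F = 2 ⇒ (3F/5) − (3F/2) + F = 2.
Multiply by 10: (6 − 15 + 10)F = 20, i.e. 1F = 20.
So F = 20, E = 3·20/2 = 30, V = 3·20/5 = 12.

20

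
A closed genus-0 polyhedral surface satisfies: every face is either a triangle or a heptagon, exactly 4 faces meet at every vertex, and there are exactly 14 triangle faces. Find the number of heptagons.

2

Let x be the number of heptagons; then F = 14 + x.
Edge–face incidences: 2E = 3·14 + 7·x = 42 + 7x.
Every vertex has degree 4, so 4V = 2E.
Euler: V − E + F = 2 ⇒ (2E)/4 − E + (14 + x) = 2.
Multiply by 8: 2·(2E) − 4·(2E) + 8·(14 + x) = 16, i.e. 112 + 8x − 2·(42 + 7x) = 16.
Collecting terms: −6x + 28 = 16, so −6x = −12, so x = 2.
Then 2E = 42 + 7·2 = 56, so E = 28, V = 2E/4 = 14, F = 14 + 2 = 16.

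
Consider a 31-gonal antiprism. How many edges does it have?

124

An antiprism on an n-gon has two n-gon caps and 2n triangles: V = 2·31 = 62, E = 4·31 = 124, F = 2·31 + 2 = 64.
Check: V − E + F = 62 − 124 + 64 = 2.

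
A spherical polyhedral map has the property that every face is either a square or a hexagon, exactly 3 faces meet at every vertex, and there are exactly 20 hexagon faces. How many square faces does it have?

Let x be the number of squares; then F = 20 + x.
Edge–face incidences: 2E = 6·20 + 4·x = 120 + 4x.
Every vertex has degree 3, so 3V = 2E.
Euler: V − E + F = 2 ⇒ (2E)/3 − E + (20 + x) = 2.
Multiply by 6: 2·(2E) − 3·(2E) + 6·(20 + x) = 12, i.e. 120 + 6x − (120 + 4x) = 12.
Collecting terms: 2x = 12, so x = 6.
Then 2E = 120 + 4·6 = 144, so E = 72, V = 2E/3 = 48, F = 20 + 6 = 26.

6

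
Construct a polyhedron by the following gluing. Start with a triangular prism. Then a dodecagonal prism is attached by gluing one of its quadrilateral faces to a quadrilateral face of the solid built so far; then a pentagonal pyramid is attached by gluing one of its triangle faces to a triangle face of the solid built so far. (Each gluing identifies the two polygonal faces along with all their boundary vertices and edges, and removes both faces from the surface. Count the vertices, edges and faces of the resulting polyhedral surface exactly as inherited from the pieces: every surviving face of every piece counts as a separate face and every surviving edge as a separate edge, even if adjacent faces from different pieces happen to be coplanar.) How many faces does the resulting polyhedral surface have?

21

A triangular prism: V=6, E=9, F=5.
Attach a dodecagonal prism (V=24, E=36, F=14) along a 4-gon: merge 4 vertices and 4 edges, delete both glued faces → V=26, E=41, F=17.
Attach a pentagonal pyramid (V=6, E=10, F=6) along a 3-gon: merge 3 vertices and 3 edges, delete both glued faces → V=29, E=48, F=21.
Check: V − E + F = 29 − 48 + 21 = 2.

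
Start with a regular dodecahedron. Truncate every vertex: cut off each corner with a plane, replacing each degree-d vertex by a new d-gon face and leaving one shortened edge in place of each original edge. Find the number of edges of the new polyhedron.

90

The base solid has V = 20, E = 30, F = 12.
Truncation replaces each original edge-end by a new vertex, so V′ = 2E = 60.
Each original edge survives, and each old vertex of degree d contributes d new edges; summing degrees gives Σd = 2E, so E′ = E + 2E = 3E = 90.
Each original face survives and each original vertex becomes one new face: F′ = F + V = 32.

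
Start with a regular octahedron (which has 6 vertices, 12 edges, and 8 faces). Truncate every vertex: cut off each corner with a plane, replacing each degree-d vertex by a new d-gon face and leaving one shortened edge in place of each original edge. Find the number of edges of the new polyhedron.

36

Truncation replaces each original edge-end by a new vertex, so V′ = 2E = 24.
Each original edge survives, and each old vertex of degree d contributes d new edges; summing degrees gives Σd = 2E, so E′ = E + 2E = 3E = 36.
Each original face survives and each original vertex becomes one new face: F′ = F + V = 14.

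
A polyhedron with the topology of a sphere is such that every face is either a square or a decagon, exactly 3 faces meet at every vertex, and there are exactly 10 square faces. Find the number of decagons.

Let x be the number of decagons; then F = 10 + x.
Edge–face incidences: 2E = 4·10 + 10·x = 40 + 10x.
Every vertex has degree 3, so 3V = 2E.
Euler: V − E + F = 2 ⇒ (2E)/3 − E + (10 + x) = 2.
Multiply by 6: 2·(2E) − 3·(2E) + 6·(10 + x) = 12, i.e. 60 + 6x − (40 + 10x) = 12.
Collecting terms: −4x + 20 = 12, so −4x = −8, so x = 2.
Then 2E = 40 + 10·2 = 60, so E = 30, V = 2E/3 = 20, F = 10 + 2 = 12.

2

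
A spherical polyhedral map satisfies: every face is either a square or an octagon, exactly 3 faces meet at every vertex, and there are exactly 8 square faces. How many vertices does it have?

Let x be the number of octagons; then F = 8 + x.
Edge–face incidences: 2E = 4·8 + 8·x = 32 + 8x.
Every vertex has degree 3, so 3V = 2E.
Euler: V − E + F = 2 ⇒ (2E)/3 − E + (8 + x) = 2.
Multiply by 6: 2·(2E) − 3·(2E) + 6·(8 + x) = 12, i.e. 48 + 6x − (32 + 8x) = 12.
Collecting terms: −2x + 16 = 12, so −2x = −4, so x = 2.
Then 2E = 32 + 8·2 = 48, so E = 24, V = 2E/3 = 16, F = 8 + 2 = 10.

16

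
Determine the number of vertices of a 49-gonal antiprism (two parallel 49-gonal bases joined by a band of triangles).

98

An antiprism on an n-gon has two n-gon caps and 2n triangles: V = 2·49 = 98, E = 4·49 = 196, F = 2·49 + 2 = 100.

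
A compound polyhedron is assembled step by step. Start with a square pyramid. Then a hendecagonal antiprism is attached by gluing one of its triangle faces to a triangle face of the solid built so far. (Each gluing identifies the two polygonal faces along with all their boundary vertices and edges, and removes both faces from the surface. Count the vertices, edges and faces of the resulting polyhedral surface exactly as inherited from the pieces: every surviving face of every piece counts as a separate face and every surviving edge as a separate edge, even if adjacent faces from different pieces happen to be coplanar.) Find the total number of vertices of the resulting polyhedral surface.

24

A square pyramid: V=5, E=8, F=5.
Attach a hendecagonal antiprism (V=22, E=44, F=24) along a 3-gon: merge 3 vertices and 3 edges, delete both glued faces → V=24, E=49, F=27.
Check: V − E + F = 24 − 49 + 27 = 2.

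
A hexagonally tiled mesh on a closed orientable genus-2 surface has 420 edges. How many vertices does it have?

χ = 2 − 2·2 = -2, and every face is a hexagon so 6F = 2E.
F = 2E/6 = 140. Then V = -2 + E − F = -2 + 420 − 140 = 278.

278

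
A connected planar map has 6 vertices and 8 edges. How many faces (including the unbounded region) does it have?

4

Euler's formula for a connected plane graph: V − E + F = 2, so F = 2 − 6 + 8 = 4.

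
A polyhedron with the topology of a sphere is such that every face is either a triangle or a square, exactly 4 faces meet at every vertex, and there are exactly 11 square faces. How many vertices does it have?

Let x be the number of triangles; then F = 11 + x.
Edge–face incidences: 2E = 4·11 + 3·x = 44 + 3x.
Every vertex has degree 4, so 4V = 2E.
Euler: V − E + F = 2 ⇒ (2E)/4 − E + (11 + x) = 2.
Multiply by 8: 2·(2E) − 4·(2E) + 8·(11 + x) = 16, i.e. 88 + 8x − 2·(44 + 3x) = 16.
Collecting terms: 2x = 16, so x = 8.
Then 2E = 44 + 3·8 = 68, so E = 34, V = 2E/4 = 17, F = 11 + 8 = 19.

17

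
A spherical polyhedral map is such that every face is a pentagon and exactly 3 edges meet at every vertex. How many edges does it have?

Each face has 5 edges and each edge borders two faces, so 2E = 5F.
Each vertex has degree 3, so 3V = 2E and hence V = 5F/3.
Euler: V − E + F = 2 ⇒ (5F/3) − (5F/2) + F = 2.
Multiply by 6: (10 − 15 + 6)F = 12, i.e. 1F = 12.
So F = 12, E = 5·12/2 = 30, V = 5·12/3 = 20.

30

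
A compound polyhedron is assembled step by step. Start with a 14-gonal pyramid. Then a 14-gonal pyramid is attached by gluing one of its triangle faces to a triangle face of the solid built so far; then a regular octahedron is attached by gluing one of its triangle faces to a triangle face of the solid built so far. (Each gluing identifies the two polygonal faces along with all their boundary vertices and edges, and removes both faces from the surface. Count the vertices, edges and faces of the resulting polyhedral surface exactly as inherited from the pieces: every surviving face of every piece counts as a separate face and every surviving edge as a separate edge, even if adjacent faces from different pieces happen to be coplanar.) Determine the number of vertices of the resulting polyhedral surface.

30

A 14-gonal pyramid: V=15, E=28, F=15.
Attach a 14-gonal pyramid (V=15, E=28, F=15) along a 3-gon: merge 3 vertices and 3 edges, delete both glued faces → V=27, E=53, F=28.
Attach a regular octahedron (V=6, E=12, F=8) along a 3-gon: merge 3 vertices and 3 edges, delete both glued faces → V=30, E=62, F=34.
Check: V − E + F = 30 − 62 + 34 = 2.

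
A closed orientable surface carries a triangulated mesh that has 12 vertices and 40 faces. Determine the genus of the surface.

Every face is a triangle, so 2E = 3·40 = 120, giving E = 60.
χ = V − E + F = 12 − 60 + 40 = -8.
For a closed orientable surface χ = 2 − 2g, so g = (2 − (-8))/2 = 5.

5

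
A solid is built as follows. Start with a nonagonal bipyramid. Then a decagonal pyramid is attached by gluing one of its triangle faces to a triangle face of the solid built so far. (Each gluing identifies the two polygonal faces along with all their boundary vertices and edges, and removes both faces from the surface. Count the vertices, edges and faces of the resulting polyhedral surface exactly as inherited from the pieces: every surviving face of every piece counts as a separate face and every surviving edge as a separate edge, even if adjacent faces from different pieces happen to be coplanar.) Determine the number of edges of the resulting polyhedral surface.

A nonagonal bipyramid: V=11, E=27, F=18.
Attach a decagonal pyramid (V=11, E=20, F=11) along a 3-gon: merge 3 vertices and 3 edges, delete both glued faces → V=19, E=44, F=27.
Check: V − E + F = 19 − 44 + 27 = 2.

44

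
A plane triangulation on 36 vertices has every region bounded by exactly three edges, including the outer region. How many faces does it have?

68

In a plane triangulation 3F = 2E and V − E + F = 2, so F = 2V − 4 = 2·36 − 4 = 68.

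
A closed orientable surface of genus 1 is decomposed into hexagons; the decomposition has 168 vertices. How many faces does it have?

χ = 2 − 2·1 = 0, and every face is a hexagon so 6F = 2E.
V − E + F = 0 with E = 6F/2 gives 168 − (6/2 − 1)·F = 0, so F = 84 and E = 252.

84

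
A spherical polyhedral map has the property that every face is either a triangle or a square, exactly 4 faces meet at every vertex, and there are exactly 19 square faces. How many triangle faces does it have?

Let x be the number of triangles; then F = 19 + x.
Edge–face incidences: 2E = 4·19 + 3·x = 76 + 3x.
Every vertex has degree 4, so 4V = 2E.
Euler: V − E + F = 2 ⇒ (2E)/4 − E + (19 + x) = 2.
Multiply by 8: 2·(2E) − 4·(2E) + 8·(19 + x) = 16, i.e. 152 + 8x − 2·(76 + 3x) = 16.
Collecting terms: 2x = 16, so x = 8.
Then 2E = 76 + 3·8 = 100, so E = 50, V = 2E/4 = 25, F = 19 + 8 = 27.

8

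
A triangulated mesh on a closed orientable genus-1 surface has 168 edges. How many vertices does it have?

χ = 2 − 2·1 = 0, and every face is a triangle so 3F = 2E.
F = 2E/3 = 112. Then V = 0 + E − F = 0 + 168 − 112 = 56.

56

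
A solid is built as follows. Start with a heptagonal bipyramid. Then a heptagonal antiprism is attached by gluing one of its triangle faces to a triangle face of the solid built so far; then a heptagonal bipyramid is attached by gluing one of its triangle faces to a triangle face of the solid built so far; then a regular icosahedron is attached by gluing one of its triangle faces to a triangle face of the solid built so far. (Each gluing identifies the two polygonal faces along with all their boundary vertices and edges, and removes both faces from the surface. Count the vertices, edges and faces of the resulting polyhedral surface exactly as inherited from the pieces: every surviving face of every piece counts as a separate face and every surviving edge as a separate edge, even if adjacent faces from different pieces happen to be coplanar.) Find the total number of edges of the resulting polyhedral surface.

91

A heptagonal bipyramid: V=9, E=21, F=14.
Attach a heptagonal antiprism (V=14, E=28, F=16) along a 3-gon: merge 3 vertices and 3 edges, delete both glued faces → V=20, E=46, F=28.
Attach a heptagonal bipyramid (V=9, E=21, F=14) along a 3-gon: merge 3 vertices and 3 edges, delete both glued faces → V=26, E=64, F=40.
Attach a regular icosahedron (V=12, E=30, F=20) along a 3-gon: merge 3 vertices and 3 edges, delete both glued faces → V=35, E=91, F=58.
Check: V − E + F = 35 − 91 + 58 = 2.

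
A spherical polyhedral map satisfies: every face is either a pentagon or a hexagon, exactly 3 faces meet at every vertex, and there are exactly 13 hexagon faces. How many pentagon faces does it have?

Let x be the number of pentagons; then F = 13 + x.
Edge–face incidences: 2E = 6·13 + 5·x = 78 + 5x.
Every vertex has degree 3, so 3V = 2E.
Euler: V − E + F = 2 ⇒ (2E)/3 − E + (13 + x) = 2.
Multiply by 6: 2·(2E) − 3·(2E) + 6·(13 + x) = 12, i.e. 78 + 6x − (78 + 5x) = 12.
Collecting terms: x = 12.
Then 2E = 78 + 5·12 = 138, so E = 69, V = 2E/3 = 46, F = 13 + 12 = 25.

12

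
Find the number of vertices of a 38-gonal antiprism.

An antiprism on an n-gon has two n-gon caps and 2n triangles: V = 2·38 = 76, E = 4·38 = 152, F = 2·38 + 2 = 78.
Check: V − E + F = 76 − 152 + 78 = 2.

76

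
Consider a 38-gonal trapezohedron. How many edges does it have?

The n-trapezohedron (dual of the n-antiprism) has V = 2·38 + 2 = 78, E = 4·38 = 152, F = 2·38 = 76.
Check: V − E + F = 78 − 152 + 76 = 2.

152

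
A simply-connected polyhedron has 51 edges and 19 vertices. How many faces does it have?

Here V − E + F = 2.
F = 2 − V + E = 2 − 19 + 51 = 34.

34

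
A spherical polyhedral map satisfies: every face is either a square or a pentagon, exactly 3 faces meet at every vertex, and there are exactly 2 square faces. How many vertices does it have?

Let x be the number of pentagons; then F = 2 + x.
Edge–face incidences: 2E = 4·2 + 5·x = 8 + 5x.
Every vertex has degree 3, so 3V = 2E.
Euler: V − E + F = 2 ⇒ (2E)/3 − E + (2 + x) = 2.
Multiply by 6: 2·(2E) − 3·(2E) + 6·(2 + x) = 12, i.e. 12 + 6x − (8 + 5x) = 12.
Collecting terms: x + 4 = 12, so x = 8.
Then 2E = 8 + 5·8 = 48, so E = 24, V = 2E/3 = 16, F = 2 + 8 = 10.

16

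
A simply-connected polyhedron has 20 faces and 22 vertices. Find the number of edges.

Here V − E + F = 2.
E = V + F − (2) = 22 + 20 − (2) = 40.

40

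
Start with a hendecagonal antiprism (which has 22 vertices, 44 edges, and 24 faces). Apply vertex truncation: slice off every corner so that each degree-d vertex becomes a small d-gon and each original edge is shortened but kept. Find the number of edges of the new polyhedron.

132

Truncation replaces each original edge-end by a new vertex, so V′ = 2E = 88.
Each original edge survives, and each old vertex of degree d contributes d new edges; summing degrees gives Σd = 2E, so E′ = E + 2E = 3E = 132.
Each original face survives and each original vertex becomes one new face: F′ = F + V = 46.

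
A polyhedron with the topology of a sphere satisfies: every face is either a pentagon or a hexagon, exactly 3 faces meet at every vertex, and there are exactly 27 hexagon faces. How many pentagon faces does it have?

Let x be the number of pentagons; then F = 27 + x.
Edge–face incidences: 2E = 6·27 + 5·x = 162 + 5x.
Every vertex has degree 3, so 3V = 2E.
Euler: V − E + F = 2 ⇒ (2E)/3 − E + (27 + x) = 2.
Multiply by 6: 2·(2E) − 3·(2E) + 6·(27 + x) = 12, i.e. 162 + 6x − (162 + 5x) = 12.
Collecting terms: x = 12.
Then 2E = 162 + 5·12 = 222, so E = 111, V = 2E/3 = 74, F = 27 + 12 = 39.

12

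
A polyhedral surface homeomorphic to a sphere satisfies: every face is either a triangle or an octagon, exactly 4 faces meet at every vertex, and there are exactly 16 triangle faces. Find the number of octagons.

Let x be the number of octagons; then F = 16 + x.
Edge–face incidences: 2E = 3·16 + 8·x = 48 + 8x.
Every vertex has degree 4, so 4V = 2E.
Euler: V − E + F = 2 ⇒ (2E)/4 − E + (16 + x) = 2.
Multiply by 8: 2·(2E) − 4·(2E) + 8·(16 + x) = 16, i.e. 128 + 8x − 2·(48 + 8x) = 16.
Collecting terms: −8x + 32 = 16, so −8x = −16, so x = 2.
Then 2E = 48 + 8·2 = 64, so E = 32, V = 2E/4 = 16, F = 16 + 2 = 18.

2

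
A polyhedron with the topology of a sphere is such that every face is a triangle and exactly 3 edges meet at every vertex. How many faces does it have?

4

Each face has 3 edges and each edge borders two faces, so 2E = 3F.
Each vertex has degree 3, so 3V = 2E and hence V = 3F/3.
Euler: V − E + F = 2 ⇒ (3F/3) − (3F/2) + F = 2.
Multiply by 6: (6 − 9 + 6)F = 12, i.e. 3F = 12.
So F = 4, E = 3·4/2 = 6, V = 3·4/3 = 4.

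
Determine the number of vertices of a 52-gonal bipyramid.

A bipyramid over an n-gon has 2n triangular faces and n + 2 vertices: V = 52 + 2 = 54, E = 3·52 = 156, F = 2·52 = 104.
Check: V − E + F = 54 − 156 + 104 = 2.

54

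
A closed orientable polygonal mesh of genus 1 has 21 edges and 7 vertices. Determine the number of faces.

14

For a closed orientable surface of genus 1, χ = 2 − 2·1 = 0.
F = 0 − V + E = 0 − 7 + 21 = 14.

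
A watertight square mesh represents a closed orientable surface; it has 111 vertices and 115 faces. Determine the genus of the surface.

Every face is a square, so 2E = 4·115 = 460, giving E = 230.
χ = V − E + F = 111 − 230 + 115 = -4.
For a closed orientable surface χ = 2 − 2g, so g = (2 − (-4))/2 = 3.

3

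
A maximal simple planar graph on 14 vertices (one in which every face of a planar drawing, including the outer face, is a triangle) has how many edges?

In a plane triangulation 3F = 2E and V − E + F = 2, so E = 3V − 6 = 3·14 − 6 = 36.

36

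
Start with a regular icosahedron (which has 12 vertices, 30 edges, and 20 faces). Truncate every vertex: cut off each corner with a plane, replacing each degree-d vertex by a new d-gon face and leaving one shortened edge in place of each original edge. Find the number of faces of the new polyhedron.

32

Truncation replaces each original edge-end by a new vertex, so V′ = 2E = 60.
Each original edge survives, and each old vertex of degree d contributes d new edges; summing degrees gives Σd = 2E, so E′ = E + 2E = 3E = 90.
Each original face survives and each original vertex becomes one new face: F′ = F + V = 32.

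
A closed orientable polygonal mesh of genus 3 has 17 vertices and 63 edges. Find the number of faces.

For a closed orientable surface of genus 3, χ = 2 − 2·3 = -4.
F = -4 − V + E = -4 − 17 + 63 = 42.

42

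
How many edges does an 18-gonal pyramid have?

36

A pyramid on an n-gon base has one n-gon and n triangles: V = 18 + 1 = 19, E = 2·18 = 36, F = 18 + 1 = 19.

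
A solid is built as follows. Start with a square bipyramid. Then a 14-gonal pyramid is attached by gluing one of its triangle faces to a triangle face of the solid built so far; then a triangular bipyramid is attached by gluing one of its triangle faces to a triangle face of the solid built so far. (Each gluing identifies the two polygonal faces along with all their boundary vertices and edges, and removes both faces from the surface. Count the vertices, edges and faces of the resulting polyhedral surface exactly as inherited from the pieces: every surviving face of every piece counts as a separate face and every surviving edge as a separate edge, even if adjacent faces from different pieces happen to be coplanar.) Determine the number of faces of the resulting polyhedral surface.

25

A square bipyramid: V=6, E=12, F=8.
Attach a 14-gonal pyramid (V=15, E=28, F=15) along a 3-gon: merge 3 vertices and 3 edges, delete both glued faces → V=18, E=37, F=21.
Attach a triangular bipyramid (V=5, E=9, F=6) along a 3-gon: merge 3 vertices and 3 edges, delete both glued faces → V=20, E=43, F=25.
Check: V − E + F = 20 − 43 + 25 = 2.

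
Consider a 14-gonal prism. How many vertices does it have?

28

A prism on an n-gon has two n-gon bases and n rectangular sides: V = 2·14 = 28, E = 3·14 = 42, F = 14 + 2 = 16.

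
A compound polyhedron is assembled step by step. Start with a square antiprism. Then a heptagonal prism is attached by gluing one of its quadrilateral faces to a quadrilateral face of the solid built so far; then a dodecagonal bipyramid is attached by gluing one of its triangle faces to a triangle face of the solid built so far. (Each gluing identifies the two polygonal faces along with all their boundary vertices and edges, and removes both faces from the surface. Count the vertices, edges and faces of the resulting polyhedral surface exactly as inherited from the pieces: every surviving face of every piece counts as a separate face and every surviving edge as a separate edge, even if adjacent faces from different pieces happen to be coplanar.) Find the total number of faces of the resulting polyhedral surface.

39

A square antiprism: V=8, E=16, F=10.
Attach a heptagonal prism (V=14, E=21, F=9) along a 4-gon: merge 4 vertices and 4 edges, delete both glued faces → V=18, E=33, F=17.
Attach a dodecagonal bipyramid (V=14, E=36, F=24) along a 3-gon: merge 3 vertices and 3 edges, delete both glued faces → V=29, E=66, F=39.
Check: V − E + F = 29 − 66 + 39 = 2.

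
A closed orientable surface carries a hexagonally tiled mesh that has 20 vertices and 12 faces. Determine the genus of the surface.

3

Every face is a hexagon, so 2E = 6·12 = 72, giving E = 36.
χ = V − E + F = 20 − 36 + 12 = -4.
For a closed orientable surface χ = 2 − 2g, so g = (2 − (-4))/2 = 3.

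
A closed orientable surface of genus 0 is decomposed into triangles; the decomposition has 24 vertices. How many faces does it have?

χ = 2 − 2·0 = 2, and every face is a triangle so 3F = 2E.
V − E + F = 2 with E = 3F/2 gives 24 − (3/2 − 1)·F = 2, so F = 44 and E = 66.

44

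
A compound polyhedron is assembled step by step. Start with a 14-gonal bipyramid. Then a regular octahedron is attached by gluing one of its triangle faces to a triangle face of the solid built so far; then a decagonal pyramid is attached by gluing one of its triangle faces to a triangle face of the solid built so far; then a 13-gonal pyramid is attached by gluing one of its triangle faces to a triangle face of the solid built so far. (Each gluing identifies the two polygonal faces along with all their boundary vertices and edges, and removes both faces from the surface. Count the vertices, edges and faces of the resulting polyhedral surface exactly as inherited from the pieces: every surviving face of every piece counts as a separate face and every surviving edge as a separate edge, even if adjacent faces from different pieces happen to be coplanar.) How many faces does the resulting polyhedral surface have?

A 14-gonal bipyramid: V=16, E=42, F=28.
Attach a regular octahedron (V=6, E=12, F=8) along a 3-gon: merge 3 vertices and 3 edges, delete both glued faces → V=19, E=51, F=34.
Attach a decagonal pyramid (V=11, E=20, F=11) along a 3-gon: merge 3 vertices and 3 edges, delete both glued faces → V=27, E=68, F=43.
Attach a 13-gonal pyramid (V=14, E=26, F=14) along a 3-gon: merge 3 vertices and 3 edges, delete both glued faces → V=38, E=91, F=55.
Check: V − E + F = 38 − 91 + 55 = 2.

55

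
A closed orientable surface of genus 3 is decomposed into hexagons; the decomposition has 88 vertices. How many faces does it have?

χ = 2 − 2·3 = -4, and every face is a hexagon so 6F = 2E.
V − E + F = -4 with E = 6F/2 gives 88 − (6/2 − 1)·F = -4, so F = 46 and E = 138.

46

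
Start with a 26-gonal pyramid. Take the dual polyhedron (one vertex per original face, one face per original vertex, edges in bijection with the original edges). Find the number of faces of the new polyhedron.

27

The base solid has V = 27, E = 52, F = 27.
The dual swaps V and F and preserves E: V′ = F = 27, E′ = E = 52, F′ = V = 27.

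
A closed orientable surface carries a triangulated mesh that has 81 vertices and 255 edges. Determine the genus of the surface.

3

Every face is a triangle and each edge borders two faces, so 3F = 2·255, giving F = 170.
χ = V − E + F = 81 − 255 + 170 = -4.
For a closed orientable surface χ = 2 − 2g, so g = (2 − (-4))/2 = 3.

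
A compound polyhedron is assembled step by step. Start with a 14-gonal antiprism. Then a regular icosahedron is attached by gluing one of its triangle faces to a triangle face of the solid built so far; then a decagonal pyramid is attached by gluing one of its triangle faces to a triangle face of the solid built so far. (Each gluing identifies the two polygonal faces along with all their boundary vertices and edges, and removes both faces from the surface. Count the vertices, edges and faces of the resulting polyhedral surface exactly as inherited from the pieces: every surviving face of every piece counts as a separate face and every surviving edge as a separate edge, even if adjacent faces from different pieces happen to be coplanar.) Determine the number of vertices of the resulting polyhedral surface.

45

A 14-gonal antiprism: V=28, E=56, F=30.
Attach a regular icosahedron (V=12, E=30, F=20) along a 3-gon: merge 3 vertices and 3 edges, delete both glued faces → V=37, E=83, F=48.
Attach a decagonal pyramid (V=11, E=20, F=11) along a 3-gon: merge 3 vertices and 3 edges, delete both glued faces → V=45, E=100, F=57.
Check: V − E + F = 45 − 100 + 57 = 2.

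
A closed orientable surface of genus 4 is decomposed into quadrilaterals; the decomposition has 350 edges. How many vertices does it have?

χ = 2 − 2·4 = -6, and every face is a square so 4F = 2E.
F = 2E/4 = 175. Then V = -6 + E − F = -6 + 350 − 175 = 169.

169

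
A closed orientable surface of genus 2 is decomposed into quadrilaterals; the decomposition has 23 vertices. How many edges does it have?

χ = 2 − 2·2 = -2, and every face is a square so 4F = 2E.
V − E + F = -2 with E = 4F/2 gives 23 − (4/2 − 1)·F = -2, so F = 25 and E = 50.

50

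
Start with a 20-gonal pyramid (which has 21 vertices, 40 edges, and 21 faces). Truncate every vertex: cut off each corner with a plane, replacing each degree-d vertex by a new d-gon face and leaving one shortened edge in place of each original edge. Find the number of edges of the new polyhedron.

120

Truncation replaces each original edge-end by a new vertex, so V′ = 2E = 80.
Each original edge survives, and each old vertex of degree d contributes d new edges; summing degrees gives Σd = 2E, so E′ = E + 2E = 3E = 120.
Each original face survives and each original vertex becomes one new face: F′ = F + V = 42.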